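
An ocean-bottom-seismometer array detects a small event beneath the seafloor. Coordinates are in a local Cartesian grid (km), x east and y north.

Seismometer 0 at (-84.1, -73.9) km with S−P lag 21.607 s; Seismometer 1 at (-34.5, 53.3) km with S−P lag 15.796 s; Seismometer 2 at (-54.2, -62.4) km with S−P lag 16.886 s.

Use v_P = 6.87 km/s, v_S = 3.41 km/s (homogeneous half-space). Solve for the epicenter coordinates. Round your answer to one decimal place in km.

Distance from S−P lag: d = Δt · v_P v_S / (v_P − v_S) = Δt · (6.87·3.41)/(6.87−3.41) ≈ 6.7707·Δt.
So d_Seismometer 0 = 146.30, d_Seismometer 1 = 106.95, d_Seismometer 2 = 114.33 km.
Circle about each station: (x + 84.1)² + (y + 73.9)² = 146.30²; (x + 34.5)² + (y − 53.3)² = 106.95²; (x + 54.2)² + (y + 62.4)² = 114.33².
Subtracting pairs of circle equations eliminates x²+y² and gives linear equations (the radical axes):
99.2 x + 254.4 y = 1462.51
59.8 x + 23.0 y = 2629.72
Solving the 2×2 system: x ≈ 49.1, y ≈ -13.4 km.
Check against Seismometer 0 (with the unrounded x, y): √((x + 84.1)²+(y + 73.9)²) = 146.32 ≈ 146.30 km. ✓

(49.1, -13.4)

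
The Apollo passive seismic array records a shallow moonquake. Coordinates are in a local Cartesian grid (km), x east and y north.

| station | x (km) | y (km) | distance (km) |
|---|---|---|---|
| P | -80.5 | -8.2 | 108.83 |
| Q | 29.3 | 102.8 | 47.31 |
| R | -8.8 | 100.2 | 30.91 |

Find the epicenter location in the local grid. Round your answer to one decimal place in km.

-4.4 km east, 69.6 km north

Circle about each station: (x + 80.5)² + (y + 8.2)² = 108.83²; (x − 29.3)² + (y − 102.8)² = 47.31²; (x + 8.8)² + (y − 100.2)² = 30.91².
Subtracting pairs of circle equations eliminates x²+y² and gives linear equations (the radical axes):
219.6 x + 222.0 y = 14484.57
143.4 x + 216.8 y = 14458.53
Solving the 2×2 system: x ≈ -4.4, y ≈ 69.6 km.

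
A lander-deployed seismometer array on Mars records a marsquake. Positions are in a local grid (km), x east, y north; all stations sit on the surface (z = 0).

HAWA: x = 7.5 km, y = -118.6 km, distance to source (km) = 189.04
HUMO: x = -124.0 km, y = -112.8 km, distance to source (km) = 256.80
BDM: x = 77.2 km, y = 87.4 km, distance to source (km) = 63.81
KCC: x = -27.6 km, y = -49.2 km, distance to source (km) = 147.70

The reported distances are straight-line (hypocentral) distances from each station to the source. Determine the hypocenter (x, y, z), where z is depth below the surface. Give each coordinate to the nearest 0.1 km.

Each station gives a sphere (x−x_i)² + (y−y_i)² + z² = d_i² (stations at z=0).
Subtracting the HAWA sphere from HUMO and BDM: z² cancels, leaving linear equations in x and y:
-263.0 x + 11.6 y = -16232.49
139.4 x + 412.0 y = 31140.80
Solving: x ≈ 64.098, y ≈ 53.897 km (keep extra digits for the depth step; rounded: 64.1, 53.9).
Then from the HAWA sphere: z² = 189.04² − (x − 7.5)² − (y + 118.6)² with x = 64.098, y = 53.897, so z ≈ 52.703 ≈ 52.7 km.
Check against KCC (with the unrounded solution): distance 147.70 ≈ 147.70 km. ✓

(64.1, 53.9, 52.7)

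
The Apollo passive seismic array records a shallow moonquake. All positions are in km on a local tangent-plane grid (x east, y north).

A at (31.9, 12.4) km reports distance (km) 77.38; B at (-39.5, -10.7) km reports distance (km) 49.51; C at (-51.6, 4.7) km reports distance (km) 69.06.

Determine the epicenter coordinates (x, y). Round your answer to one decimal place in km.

-11.6 km east, -51.6 km north

Circle about each station: (x − 31.9)² + (y − 12.4)² = 77.38²; (x + 39.5)² + (y + 10.7)² = 49.51²; (x + 51.6)² + (y − 4.7)² = 69.06².
Subtracting the A equation from the B and C equations removes the quadratic terms:
-142.8 x − 46.2 y = 4039.79
-167.0 x − 15.4 y = 2731.66
Solving the 2×2 system: x ≈ -11.6, y ≈ -51.6 km.
Check against A (with the unrounded x, y): √((x − 31.9)²+(y − 12.4)²) = 77.37 ≈ 77.38 km. ✓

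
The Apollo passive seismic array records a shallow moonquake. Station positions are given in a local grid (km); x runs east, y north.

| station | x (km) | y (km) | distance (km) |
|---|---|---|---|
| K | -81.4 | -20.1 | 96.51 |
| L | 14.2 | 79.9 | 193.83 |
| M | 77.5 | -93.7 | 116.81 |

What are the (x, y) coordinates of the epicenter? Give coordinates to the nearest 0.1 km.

x ≈ -38.6 km, y ≈ -106.6 km

Circle about each station: (x + 81.4)² + (y + 20.1)² = 96.51²; (x − 14.2)² + (y − 79.9)² = 193.83²; (x − 77.5)² + (y + 93.7)² = 116.81².
Subtracting pairs of circle equations eliminates x²+y² and gives linear equations (the radical axes):
191.2 x + 200.0 y = -28700.21
317.8 x − 147.2 y = 3425.57
Solving the 2×2 system: x ≈ -38.6, y ≈ -106.6 km.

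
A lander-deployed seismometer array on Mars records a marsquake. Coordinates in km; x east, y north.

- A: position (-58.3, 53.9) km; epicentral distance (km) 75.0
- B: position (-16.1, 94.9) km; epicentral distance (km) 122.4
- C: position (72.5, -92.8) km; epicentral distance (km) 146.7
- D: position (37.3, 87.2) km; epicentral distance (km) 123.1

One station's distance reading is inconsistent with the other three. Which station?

Solve using three stations at a time. Using A, B, C (subtract circle equations pairwise → linear system) gives (x, y) ≈ (-55.4, -21.0).
Distances from that point to each station vs reported:
  A: calculated 74.9 vs reported 75.0 → residual 0.1 km
  B: calculated 122.4 vs reported 122.4 → residual 0.0 km
  C: calculated 146.7 vs reported 146.7 → residual 0.0 km
  D: calculated 142.5 vs reported 123.1 → residual 19.4 km
A, B, C are mutually consistent (residuals ≈ 0); D is off by 19.4 km.

D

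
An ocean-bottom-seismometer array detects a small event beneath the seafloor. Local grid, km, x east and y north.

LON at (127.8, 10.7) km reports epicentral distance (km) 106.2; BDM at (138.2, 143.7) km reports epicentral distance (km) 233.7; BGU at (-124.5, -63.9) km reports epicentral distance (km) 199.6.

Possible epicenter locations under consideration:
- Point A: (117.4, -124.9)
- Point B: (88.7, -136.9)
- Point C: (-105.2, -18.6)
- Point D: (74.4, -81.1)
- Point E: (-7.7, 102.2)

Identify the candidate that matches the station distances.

For each candidate, compare |candidate − station| to the reported distance:
Point A: residuals LON 29.8, BDM 35.7, BGU 49.9 → max 49.9 km
Point B: residuals LON 46.5, BDM 51.2, BGU 25.8 → max 51.2 km
Point C: residuals LON 128.6, BDM 58.8, BGU 150.4 → max 150.4 km
Point D: residuals LON 0.0, BDM 0.0, BGU 0.0 → max 0.0 km
Point E: residuals LON 57.3, BDM 82.0, BGU 3.5 → max 82.0 km
Only Point D has all residuals ≈ 0.

Point D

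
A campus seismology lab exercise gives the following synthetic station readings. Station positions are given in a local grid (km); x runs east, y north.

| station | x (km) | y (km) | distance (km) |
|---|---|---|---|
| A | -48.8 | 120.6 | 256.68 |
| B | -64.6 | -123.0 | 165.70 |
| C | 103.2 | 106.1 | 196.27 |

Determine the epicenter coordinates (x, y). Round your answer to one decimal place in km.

Circle about each station: (x + 48.8)² + (y − 120.6)² = 256.68²; (x + 64.6)² + (y + 123.0)² = 165.70²; (x − 103.2)² + (y − 106.1)² = 196.27².
Subtracting pairs of circle equations eliminates x²+y² and gives linear equations (the radical axes):
-31.6 x − 487.2 y = 40804.49
304.0 x − 29.0 y = 32344.36
Solving the 2×2 system: x ≈ 97.8, y ≈ -90.1 km.

(97.8, -90.1)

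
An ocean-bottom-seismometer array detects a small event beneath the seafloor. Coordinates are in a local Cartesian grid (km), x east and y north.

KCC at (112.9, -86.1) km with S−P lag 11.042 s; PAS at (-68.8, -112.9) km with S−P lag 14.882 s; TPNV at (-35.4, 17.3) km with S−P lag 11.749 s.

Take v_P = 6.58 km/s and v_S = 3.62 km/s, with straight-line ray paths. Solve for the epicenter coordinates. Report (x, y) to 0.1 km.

Distance from S−P lag: d = Δt · v_P v_S / (v_P − v_S) = Δt · (6.58·3.62)/(6.58−3.62) ≈ 8.0472·Δt.
So d_KCC = 88.86, d_PAS = 119.76, d_TPNV = 94.55 km.
Circle about each station: (x − 112.9)² + (y + 86.1)² = 88.86²; (x + 68.8)² + (y + 112.9)² = 119.76²; (x + 35.4)² + (y − 17.3)² = 94.55².
Subtracting the KCC equation from the PAS and TPNV equations removes the quadratic terms:
-363.4 x − 53.6 y = -9126.13
-296.6 x + 206.8 y = -19650.77
Solving the 2×2 system: x ≈ 32.3, y ≈ -48.7 km.

x ≈ 32.3 km, y ≈ -48.7 km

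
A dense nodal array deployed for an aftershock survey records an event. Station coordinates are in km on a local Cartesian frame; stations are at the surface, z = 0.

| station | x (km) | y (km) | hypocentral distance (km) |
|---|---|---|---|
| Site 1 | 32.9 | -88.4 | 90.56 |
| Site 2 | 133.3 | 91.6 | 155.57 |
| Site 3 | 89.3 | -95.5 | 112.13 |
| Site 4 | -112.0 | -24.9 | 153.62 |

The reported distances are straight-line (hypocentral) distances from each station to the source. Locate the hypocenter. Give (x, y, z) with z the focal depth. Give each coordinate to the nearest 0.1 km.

x ≈ 32.1 km, y ≈ -14.4 km, depth ≈ 52.2 km

Each station gives a sphere (x−x_i)² + (y−y_i)² + z² = d_i² (stations at z=0).
Subtracting the Site 1 sphere from Site 2 and Site 3: z² cancels, leaving linear equations in x and y:
200.8 x + 360.0 y = 1261.57
112.8 x − 14.2 y = 3825.75
Solving: x ≈ 32.103, y ≈ -14.402 km (keep extra digits for the depth step; rounded: 32.1, -14.4).
Then from the Site 1 sphere: z² = 90.56² − (x − 32.9)² − (y + 88.4)² with x = 32.103, y = -14.402, so z ≈ 52.199 ≈ 52.2 km.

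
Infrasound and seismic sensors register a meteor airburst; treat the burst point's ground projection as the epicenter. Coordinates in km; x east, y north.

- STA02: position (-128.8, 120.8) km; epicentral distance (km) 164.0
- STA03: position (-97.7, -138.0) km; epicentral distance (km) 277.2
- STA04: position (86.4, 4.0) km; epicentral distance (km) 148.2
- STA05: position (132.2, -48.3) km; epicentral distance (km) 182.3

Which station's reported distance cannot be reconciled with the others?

Solve using three stations at a time. Using STA02, STA03, STA05 (subtract circle equations pairwise → linear system) gives (x, y) ≈ (34.5, 105.6).
Distances from that point to each station vs reported:
  STA02: calculated 164.0 vs reported 164.0 → residual 0.0 km
  STA03: calculated 277.2 vs reported 277.2 → residual 0.0 km
  STA04: calculated 114.1 vs reported 148.2 → residual 34.1 km
  STA05: calculated 182.3 vs reported 182.3 → residual 0.0 km
STA02, STA03, STA05 are mutually consistent (residuals ≈ 0); STA04 is off by 34.1 km.

STA04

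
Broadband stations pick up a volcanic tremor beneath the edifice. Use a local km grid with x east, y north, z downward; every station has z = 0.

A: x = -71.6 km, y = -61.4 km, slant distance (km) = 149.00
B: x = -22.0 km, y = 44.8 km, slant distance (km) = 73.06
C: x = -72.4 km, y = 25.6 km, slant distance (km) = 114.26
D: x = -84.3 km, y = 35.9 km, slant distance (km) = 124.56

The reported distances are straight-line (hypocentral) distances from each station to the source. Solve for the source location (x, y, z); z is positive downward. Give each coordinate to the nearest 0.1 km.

Each station gives a sphere (x−x_i)² + (y−y_i)² + z² = d_i² (stations at z=0).
Subtracting the A sphere from B and C: z² cancels, leaving linear equations in x and y:
99.2 x + 212.4 y = 10457.76
-1.6 x + 174.0 y = 6146.25
Solving: x ≈ 29.214, y ≈ 35.592 km (keep extra digits for the depth step; rounded: 29.2, 35.6).
Then from the A sphere: z² = 149.00² − (x + 71.6)² − (y + 61.4)² with x = 29.214, y = 35.592, so z ≈ 51.284 ≈ 51.3 km.

(29.2, 35.6, 51.3)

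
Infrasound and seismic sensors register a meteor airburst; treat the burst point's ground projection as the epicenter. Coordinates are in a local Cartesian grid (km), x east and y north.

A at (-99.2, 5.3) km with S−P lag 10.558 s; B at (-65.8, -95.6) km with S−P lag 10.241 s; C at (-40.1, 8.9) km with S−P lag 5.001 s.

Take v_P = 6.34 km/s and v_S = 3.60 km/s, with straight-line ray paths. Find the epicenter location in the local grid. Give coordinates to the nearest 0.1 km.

Distance from S−P lag: d = Δt · v_P v_S / (v_P − v_S) = Δt · (6.34·3.60)/(6.34−3.60) ≈ 8.3299·Δt.
So d_A = 87.95, d_B = 85.31, d_C = 41.66 km.
Circle about each station: (x + 99.2)² + (y − 5.3)² = 87.95²; (x + 65.8)² + (y + 95.6)² = 85.31²; (x + 40.1)² + (y − 8.9)² = 41.66².
Subtracting the A equation from the B and C equations removes the quadratic terms:
66.8 x − 201.8 y = 4057.68
118.2 x + 7.2 y = -2181.86
Solving the 2×2 system: x ≈ -16.9, y ≈ -25.7 km.

(-16.9, -25.7)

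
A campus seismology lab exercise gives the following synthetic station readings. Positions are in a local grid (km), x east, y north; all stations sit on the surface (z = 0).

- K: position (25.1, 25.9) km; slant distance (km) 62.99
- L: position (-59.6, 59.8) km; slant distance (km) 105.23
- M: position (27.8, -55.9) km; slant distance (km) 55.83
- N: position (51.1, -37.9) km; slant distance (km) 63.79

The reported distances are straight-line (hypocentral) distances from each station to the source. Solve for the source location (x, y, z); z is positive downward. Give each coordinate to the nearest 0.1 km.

Each station gives a sphere (x−x_i)² + (y−y_i)² + z² = d_i² (stations at z=0).
Subtracting the K sphere from L and M: z² cancels, leaving linear equations in x and y:
-169.4 x + 67.8 y = -1278.23
5.4 x − 163.6 y = 3447.58
Solving: x ≈ -0.901, y ≈ -21.103 km (keep extra digits for the depth step; rounded: -0.9, -21.1).
Then from the K sphere: z² = 62.99² − (x − 25.1)² − (y − 25.9)² with x = -0.901, y = -21.103, so z ≈ 32.900 ≈ 32.9 km.

(-0.9, -21.1, 32.9)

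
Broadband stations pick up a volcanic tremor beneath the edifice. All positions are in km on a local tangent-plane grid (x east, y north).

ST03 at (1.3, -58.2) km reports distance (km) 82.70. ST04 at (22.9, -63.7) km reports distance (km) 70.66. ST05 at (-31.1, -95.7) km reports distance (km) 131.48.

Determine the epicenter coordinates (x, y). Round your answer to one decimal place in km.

Circle about each station: (x − 1.3)² + (y + 58.2)² = 82.70²; (x − 22.9)² + (y + 63.7)² = 70.66²; (x + 31.1)² + (y + 95.7)² = 131.48².
Subtracting the ST03 equation from the ST04 and ST05 equations removes the quadratic terms:
43.2 x − 11.0 y = 3039.62
-64.8 x − 75.0 y = -3710.93
Solving the 2×2 system: x ≈ 68.0, y ≈ -9.3 km.
Check against ST03 (with the unrounded x, y): √((x − 1.3)²+(y + 58.2)²) = 82.72 ≈ 82.70 km. ✓

68.0 km east, -9.3 km north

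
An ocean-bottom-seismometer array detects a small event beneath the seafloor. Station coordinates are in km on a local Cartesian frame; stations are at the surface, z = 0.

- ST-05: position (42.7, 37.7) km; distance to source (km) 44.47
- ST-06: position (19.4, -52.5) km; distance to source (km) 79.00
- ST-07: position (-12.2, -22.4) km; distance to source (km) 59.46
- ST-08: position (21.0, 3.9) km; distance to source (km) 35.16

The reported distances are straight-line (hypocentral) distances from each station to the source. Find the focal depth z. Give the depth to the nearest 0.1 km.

Each station gives a sphere (x−x_i)² + (y−y_i)² + z² = d_i² (stations at z=0).
Subtracting the ST-05 sphere from ST-06 and ST-07: z² cancels, leaving linear equations in x and y:
-46.6 x − 180.4 y = -4375.39
-109.8 x − 120.2 y = -4151.89
Solving: x ≈ 15.703, y ≈ 20.198 km (keep extra digits for the depth step; rounded: 15.7, 20.2).
Then from the ST-05 sphere: z² = 44.47² − (x − 42.7)² − (y − 37.7)² with x = 15.703, y = 20.198, so z ≈ 30.699 ≈ 30.7 km.
Check against ST-08 (with the unrounded solution): distance 35.16 ≈ 35.16 km. ✓

depth ≈ 30.7 km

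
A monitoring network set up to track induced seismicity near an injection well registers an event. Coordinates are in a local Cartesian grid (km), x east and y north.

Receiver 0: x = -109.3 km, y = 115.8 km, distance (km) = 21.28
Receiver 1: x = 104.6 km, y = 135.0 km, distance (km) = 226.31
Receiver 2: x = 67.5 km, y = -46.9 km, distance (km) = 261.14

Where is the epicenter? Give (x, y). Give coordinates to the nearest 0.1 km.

Circle about each station: (x + 109.3)² + (y − 115.8)² = 21.28²; (x − 104.6)² + (y − 135.0)² = 226.31²; (x − 67.5)² + (y + 46.9)² = 261.14².
Subtracting pairs of circle equations eliminates x²+y² and gives linear equations (the radical axes):
427.8 x + 38.4 y = -46953.35
353.6 x − 325.4 y = -86341.53
Solving the 2×2 system: x ≈ -121.7, y ≈ 133.1 km.
Check against Receiver 0 (with the unrounded x, y): √((x + 109.3)²+(y − 115.8)²) = 21.28 ≈ 21.28 km. ✓

(-121.7, 133.1)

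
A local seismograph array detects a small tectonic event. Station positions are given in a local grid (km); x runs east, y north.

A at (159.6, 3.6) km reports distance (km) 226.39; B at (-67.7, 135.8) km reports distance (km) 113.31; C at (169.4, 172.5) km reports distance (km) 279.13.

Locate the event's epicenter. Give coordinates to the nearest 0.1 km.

Circle about each station: (x − 159.6)² + (y − 3.6)² = 226.39²; (x + 67.7)² + (y − 135.8)² = 113.31²; (x − 169.4)² + (y − 172.5)² = 279.13².
Subtracting pairs of circle equations eliminates x²+y² and gives linear equations (the radical axes):
-454.6 x + 264.4 y = 35953.09
19.6 x + 337.8 y = 6306.37
Solving the 2×2 system: x ≈ -66.0, y ≈ 22.5 km.

(-66.0, 22.5)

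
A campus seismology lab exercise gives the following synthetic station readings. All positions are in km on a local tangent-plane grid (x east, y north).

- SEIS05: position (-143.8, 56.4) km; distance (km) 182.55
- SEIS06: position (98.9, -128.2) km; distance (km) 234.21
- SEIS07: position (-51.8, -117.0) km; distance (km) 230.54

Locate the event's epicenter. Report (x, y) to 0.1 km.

Circle about each station: (x + 143.8)² + (y − 56.4)² = 182.55²; (x − 98.9)² + (y + 128.2)² = 234.21²; (x + 51.8)² + (y + 117.0)² = 230.54².
Subtracting the SEIS05 equation from the SEIS06 and SEIS07 equations removes the quadratic terms:
485.4 x − 369.2 y = -19172.77
184.0 x − 346.8 y = -27311.35
Solving the 2×2 system: x ≈ 34.2, y ≈ 96.9 km.

34.2 km east, 96.9 km north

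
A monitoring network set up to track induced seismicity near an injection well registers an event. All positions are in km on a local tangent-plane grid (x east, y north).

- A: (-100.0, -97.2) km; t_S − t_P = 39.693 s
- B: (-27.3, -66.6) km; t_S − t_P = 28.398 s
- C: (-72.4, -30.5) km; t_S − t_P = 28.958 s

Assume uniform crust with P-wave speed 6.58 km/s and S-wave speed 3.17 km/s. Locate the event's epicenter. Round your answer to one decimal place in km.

Distance from S−P lag: d = Δt · v_P v_S / (v_P − v_S) = Δt · (6.58·3.17)/(6.58−3.17) ≈ 6.1169·Δt.
So d_A = 242.80, d_B = 173.71, d_C = 177.13 km.
Circle about each station: (x + 100.0)² + (y + 97.2)² = 242.80²; (x + 27.3)² + (y + 66.6)² = 173.71²; (x + 72.4)² + (y + 30.5)² = 177.13².
Subtracting the A equation from the B and C equations removes the quadratic terms:
145.4 x + 61.2 y = 14509.69
55.2 x + 133.4 y = 14300.97
Solving the 2×2 system: x ≈ 66.2, y ≈ 79.8 km.

66.2 km east, 79.8 km north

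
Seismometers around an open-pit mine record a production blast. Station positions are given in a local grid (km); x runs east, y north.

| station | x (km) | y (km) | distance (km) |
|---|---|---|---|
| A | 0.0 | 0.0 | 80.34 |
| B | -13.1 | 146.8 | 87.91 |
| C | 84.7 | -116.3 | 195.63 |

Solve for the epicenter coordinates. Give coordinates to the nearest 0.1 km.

x ≈ 34.2 km, y ≈ 72.7 km

Circle about each station: x² + y² = 80.34²; (x + 13.1)² + (y − 146.8)² = 87.91²; (x − 84.7)² + (y + 116.3)² = 195.63².
Subtracting pairs of circle equations eliminates x²+y² and gives linear equations (the radical axes):
-26.2 x + 293.6 y = 20448.20
169.4 x − 232.6 y = -11116.80
Solving the 2×2 system: x ≈ 34.2, y ≈ 72.7 km.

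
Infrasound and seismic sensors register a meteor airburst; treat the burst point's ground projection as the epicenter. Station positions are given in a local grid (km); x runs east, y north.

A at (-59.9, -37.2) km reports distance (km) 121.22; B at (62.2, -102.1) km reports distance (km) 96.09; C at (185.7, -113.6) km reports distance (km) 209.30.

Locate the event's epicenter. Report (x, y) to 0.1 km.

Circle about each station: (x + 59.9)² + (y + 37.2)² = 121.22²; (x − 62.2)² + (y + 102.1)² = 96.09²; (x − 185.7)² + (y + 113.6)² = 209.30².
Subtracting the A equation from the B and C equations removes the quadratic terms:
244.2 x − 129.8 y = 14782.40
491.2 x − 152.8 y = 13305.40
Solving the 2×2 system: x ≈ -20.1, y ≈ -151.7 km.
Check against A (with the unrounded x, y): √((x + 59.9)²+(y + 37.2)²) = 121.23 ≈ 121.22 km. ✓

(-20.1, -151.7)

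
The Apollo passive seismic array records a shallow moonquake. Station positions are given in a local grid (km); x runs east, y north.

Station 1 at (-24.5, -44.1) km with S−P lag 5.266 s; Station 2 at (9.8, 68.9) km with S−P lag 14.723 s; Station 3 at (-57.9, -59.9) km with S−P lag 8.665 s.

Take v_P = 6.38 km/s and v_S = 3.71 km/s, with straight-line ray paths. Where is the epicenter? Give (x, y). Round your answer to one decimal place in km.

Distance from S−P lag: d = Δt · v_P v_S / (v_P − v_S) = Δt · (6.38·3.71)/(6.38−3.71) ≈ 8.8651·Δt.
So d_Station 1 = 46.68, d_Station 2 = 130.52, d_Station 3 = 76.82 km.
Circle about each station: (x + 24.5)² + (y + 44.1)² = 46.68²; (x − 9.8)² + (y − 68.9)² = 130.52²; (x + 57.9)² + (y + 59.9)² = 76.82².
Subtracting pairs of circle equations eliminates x²+y² and gives linear equations (the radical axes):
68.6 x + 226.0 y = -12558.26
-66.8 x − 31.6 y = 673.07
Solving the 2×2 system: x ≈ 18.9, y ≈ -61.3 km.

18.9 km east, -61.3 km north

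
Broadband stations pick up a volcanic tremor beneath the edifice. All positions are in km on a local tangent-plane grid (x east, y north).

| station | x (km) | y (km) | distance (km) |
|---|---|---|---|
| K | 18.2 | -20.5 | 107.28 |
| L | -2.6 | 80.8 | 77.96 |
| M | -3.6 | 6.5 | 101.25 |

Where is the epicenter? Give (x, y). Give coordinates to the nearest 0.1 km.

x ≈ 74.7 km, y ≈ 70.7 km

Circle about each station: (x − 18.2)² + (y + 20.5)² = 107.28²; (x + 2.6)² + (y − 80.8)² = 77.96²; (x + 3.6)² + (y − 6.5)² = 101.25².
Subtracting the K equation from the L and M equations removes the quadratic terms:
-41.6 x + 202.6 y = 11215.15
-43.6 x + 54.0 y = 561.16
Solving the 2×2 system: x ≈ 74.7, y ≈ 70.7 km.
Check against K (with the unrounded x, y): √((x − 18.2)²+(y + 20.5)²) = 107.27 ≈ 107.28 km. ✓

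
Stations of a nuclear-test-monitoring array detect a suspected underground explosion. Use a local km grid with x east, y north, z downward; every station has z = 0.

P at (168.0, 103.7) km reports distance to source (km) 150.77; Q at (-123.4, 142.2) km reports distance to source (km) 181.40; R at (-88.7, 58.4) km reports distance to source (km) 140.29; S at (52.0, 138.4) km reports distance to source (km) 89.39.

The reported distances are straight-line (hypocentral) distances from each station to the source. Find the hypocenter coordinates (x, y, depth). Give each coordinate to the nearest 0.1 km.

x ≈ 34.0 km, y ≈ 79.4 km, depth ≈ 64.7 km

Each station gives a sphere (x−x_i)² + (y−y_i)² + z² = d_i² (stations at z=0).
Subtracting the P sphere from Q and R: z² cancels, leaving linear equations in x and y:
-582.8 x + 77.0 y = -13703.66
-513.4 x − 90.6 y = -24649.13
Solving: x ≈ 34.002, y ≈ 79.387 km (keep extra digits for the depth step; rounded: 34.0, 79.4).
Then from the P sphere: z² = 150.77² − (x − 168.0)² − (y − 103.7)² with x = 34.002, y = 79.387, so z ≈ 64.692 ≈ 64.7 km.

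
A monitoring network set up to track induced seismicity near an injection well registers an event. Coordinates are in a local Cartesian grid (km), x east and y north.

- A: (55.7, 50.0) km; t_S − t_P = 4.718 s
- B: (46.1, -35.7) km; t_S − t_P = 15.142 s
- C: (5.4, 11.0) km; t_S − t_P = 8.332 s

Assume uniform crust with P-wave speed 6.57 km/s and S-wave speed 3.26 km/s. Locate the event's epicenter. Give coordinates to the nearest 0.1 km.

Distance from S−P lag: d = Δt · v_P v_S / (v_P − v_S) = Δt · (6.57·3.26)/(6.57−3.26) ≈ 6.4708·Δt.
So d_A = 30.53, d_B = 97.98, d_C = 53.91 km.
Circle about each station: (x − 55.7)² + (y − 50.0)² = 30.53²; (x − 46.1)² + (y + 35.7)² = 97.98²; (x − 5.4)² + (y − 11.0)² = 53.91².
Subtracting pairs of circle equations eliminates x²+y² and gives linear equations (the radical axes):
-19.2 x − 171.4 y = -10870.79
-100.6 x − 78.0 y = -7426.54
Solving the 2×2 system: x ≈ 27.0, y ≈ 60.4 km.

x ≈ 27.0 km, y ≈ 60.4 km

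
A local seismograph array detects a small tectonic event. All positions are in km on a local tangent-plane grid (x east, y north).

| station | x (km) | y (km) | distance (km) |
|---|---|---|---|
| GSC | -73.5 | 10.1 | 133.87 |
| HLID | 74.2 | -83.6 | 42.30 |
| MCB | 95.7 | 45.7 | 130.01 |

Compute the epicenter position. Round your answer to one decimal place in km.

Circle about each station: (x + 73.5)² + (y − 10.1)² = 133.87²; (x − 74.2)² + (y + 83.6)² = 42.30²; (x − 95.7)² + (y − 45.7)² = 130.01².
Subtracting pairs of circle equations eliminates x²+y² and gives linear equations (the radical axes):
295.4 x − 187.4 y = 23122.23
338.4 x + 71.2 y = 6761.30
Solving the 2×2 system: x ≈ 34.5, y ≈ -69.0 km.

(34.5, -69.0)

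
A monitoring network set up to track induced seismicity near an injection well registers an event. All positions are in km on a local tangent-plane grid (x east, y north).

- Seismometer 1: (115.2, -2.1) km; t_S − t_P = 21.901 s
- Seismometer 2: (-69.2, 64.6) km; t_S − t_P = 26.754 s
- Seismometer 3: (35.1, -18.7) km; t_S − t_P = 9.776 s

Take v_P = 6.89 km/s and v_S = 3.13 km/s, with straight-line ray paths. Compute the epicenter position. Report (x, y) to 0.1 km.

Distance from S−P lag: d = Δt · v_P v_S / (v_P − v_S) = Δt · (6.89·3.13)/(6.89−3.13) ≈ 5.7356·Δt.
So d_Seismometer 1 = 125.61, d_Seismometer 2 = 153.45, d_Seismometer 3 = 56.07 km.
Circle about each station: (x − 115.2)² + (y + 2.1)² = 125.61²; (x + 69.2)² + (y − 64.6)² = 153.45²; (x − 35.1)² + (y + 18.7)² = 56.07².
Subtracting the Seismometer 1 equation from the Seismometer 2 and Seismometer 3 equations removes the quadratic terms:
-368.8 x + 133.4 y = -12082.68
-160.2 x − 33.2 y = 940.28
Solving the 2×2 system: x ≈ 8.2, y ≈ -67.9 km.

x ≈ 8.2 km, y ≈ -67.9 km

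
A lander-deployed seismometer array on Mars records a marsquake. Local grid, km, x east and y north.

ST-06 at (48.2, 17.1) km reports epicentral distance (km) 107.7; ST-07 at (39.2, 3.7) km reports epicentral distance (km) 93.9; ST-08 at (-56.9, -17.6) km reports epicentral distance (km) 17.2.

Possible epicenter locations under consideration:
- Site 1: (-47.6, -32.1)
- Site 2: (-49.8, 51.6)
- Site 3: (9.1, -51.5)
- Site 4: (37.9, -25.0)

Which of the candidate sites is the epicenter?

Site 1

For each candidate, compare |candidate − station| to the reported distance:
Site 1: residuals ST-06 0.0, ST-07 0.0, ST-08 0.0 → max 0.0 km
Site 2: residuals ST-06 3.8, ST-07 7.2, ST-08 52.4 → max 52.4 km
Site 3: residuals ST-06 28.7, ST-07 31.0, ST-08 57.0 → max 57.0 km
Site 4: residuals ST-06 64.4, ST-07 65.2, ST-08 77.9 → max 77.9 km
Only Site 1 has all residuals ≈ 0.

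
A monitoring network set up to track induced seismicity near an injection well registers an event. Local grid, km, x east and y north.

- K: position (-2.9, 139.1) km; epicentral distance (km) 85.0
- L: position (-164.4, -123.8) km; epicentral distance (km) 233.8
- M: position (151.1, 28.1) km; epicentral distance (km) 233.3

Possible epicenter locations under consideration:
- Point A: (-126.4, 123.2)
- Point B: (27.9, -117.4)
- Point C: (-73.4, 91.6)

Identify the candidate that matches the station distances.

For each candidate, compare |candidate − station| to the reported distance:
Point A: residuals K 39.5, L 16.1, M 60.0 → max 60.0 km
Point B: residuals K 173.3, L 41.4, M 42.6 → max 173.3 km
Point C: residuals K 0.0, L 0.0, M 0.0 → max 0.0 km
Only Point C has all residuals ≈ 0.

Point C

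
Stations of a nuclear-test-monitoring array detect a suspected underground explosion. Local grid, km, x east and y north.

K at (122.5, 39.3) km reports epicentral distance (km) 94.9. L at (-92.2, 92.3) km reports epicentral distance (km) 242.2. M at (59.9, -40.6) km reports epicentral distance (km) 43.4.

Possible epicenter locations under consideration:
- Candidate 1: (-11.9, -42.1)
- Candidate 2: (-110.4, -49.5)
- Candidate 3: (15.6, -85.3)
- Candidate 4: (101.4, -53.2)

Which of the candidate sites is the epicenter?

Candidate 4

For each candidate, compare |candidate − station| to the reported distance:
Candidate 1: residuals K 62.2, L 85.6, M 28.4 → max 85.6 km
Candidate 2: residuals K 154.4, L 99.2, M 127.1 → max 154.4 km
Candidate 3: residuals K 69.3, L 34.4, M 19.5 → max 69.3 km
Candidate 4: residuals K 0.0, L 0.0, M 0.0 → max 0.0 km
Only Candidate 4 has all residuals ≈ 0.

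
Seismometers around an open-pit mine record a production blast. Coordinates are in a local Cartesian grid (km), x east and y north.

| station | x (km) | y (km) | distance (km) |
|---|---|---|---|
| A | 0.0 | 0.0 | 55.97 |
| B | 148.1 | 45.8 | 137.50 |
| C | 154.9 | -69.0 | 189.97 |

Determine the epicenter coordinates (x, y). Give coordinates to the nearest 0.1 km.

10.9 km east, 54.9 km north

Circle about each station: x² + y² = 55.97²; (x − 148.1)² + (y − 45.8)² = 137.50²; (x − 154.9)² + (y + 69.0)² = 189.97².
Subtracting the A equation from the B and C equations removes the quadratic terms:
296.2 x + 91.6 y = 8257.64
309.8 x − 138.0 y = -4200.95
Solving the 2×2 system: x ≈ 10.9, y ≈ 54.9 km.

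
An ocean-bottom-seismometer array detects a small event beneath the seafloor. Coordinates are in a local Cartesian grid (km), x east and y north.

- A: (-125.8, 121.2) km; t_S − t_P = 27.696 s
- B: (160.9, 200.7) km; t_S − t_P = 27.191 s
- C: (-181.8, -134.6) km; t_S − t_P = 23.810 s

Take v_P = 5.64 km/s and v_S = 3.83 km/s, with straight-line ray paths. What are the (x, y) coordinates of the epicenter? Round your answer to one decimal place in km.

x ≈ 101.9 km, y ≈ -118.4 km

Distance from S−P lag: d = Δt · v_P v_S / (v_P − v_S) = Δt · (5.64·3.83)/(5.64−3.83) ≈ 11.9344·Δt.
So d_A = 330.53, d_B = 324.51, d_C = 284.16 km.
Circle about each station: (x + 125.8)² + (y − 121.2)² = 330.53²; (x − 160.9)² + (y − 200.7)² = 324.51²; (x + 181.8)² + (y + 134.6)² = 284.16².
Subtracting pairs of circle equations eliminates x²+y² and gives linear equations (the radical axes):
573.4 x + 159.0 y = 39597.56
-112.0 x − 511.6 y = 49156.50
Solving the 2×2 system: x ≈ 101.9, y ≈ -118.4 km.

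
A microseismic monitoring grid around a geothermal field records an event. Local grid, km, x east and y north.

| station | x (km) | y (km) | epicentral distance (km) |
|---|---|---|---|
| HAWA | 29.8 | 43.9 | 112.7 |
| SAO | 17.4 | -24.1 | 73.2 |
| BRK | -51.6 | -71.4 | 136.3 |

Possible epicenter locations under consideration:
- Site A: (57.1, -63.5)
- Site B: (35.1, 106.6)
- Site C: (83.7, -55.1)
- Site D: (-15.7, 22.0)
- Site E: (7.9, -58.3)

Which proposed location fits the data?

Site C

For each candidate, compare |candidate − station| to the reported distance:
Site A: residuals HAWA 1.9, SAO 17.3, BRK 27.3 → max 27.3 km
Site B: residuals HAWA 49.8, SAO 58.7, BRK 61.7 → max 61.7 km
Site C: residuals HAWA 0.0, SAO 0.0, BRK 0.0 → max 0.0 km
Site D: residuals HAWA 62.2, SAO 16.4, BRK 36.2 → max 62.2 km
Site E: residuals HAWA 8.2, SAO 37.7, BRK 75.4 → max 75.4 km
Only Site C has all residuals ≈ 0.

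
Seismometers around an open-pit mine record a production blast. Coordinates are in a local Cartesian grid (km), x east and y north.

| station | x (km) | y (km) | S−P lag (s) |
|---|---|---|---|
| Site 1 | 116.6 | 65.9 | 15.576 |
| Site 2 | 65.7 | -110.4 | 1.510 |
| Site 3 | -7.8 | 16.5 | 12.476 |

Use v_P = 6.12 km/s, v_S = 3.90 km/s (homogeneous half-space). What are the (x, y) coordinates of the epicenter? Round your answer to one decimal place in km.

Distance from S−P lag: d = Δt · v_P v_S / (v_P − v_S) = Δt · (6.12·3.90)/(6.12−3.90) ≈ 10.7514·Δt.
So d_Site 1 = 167.46, d_Site 2 = 16.23, d_Site 3 = 134.13 km.
Circle about each station: (x − 116.6)² + (y − 65.9)² = 167.46²; (x − 65.7)² + (y + 110.4)² = 16.23²; (x + 7.8)² + (y − 16.5)² = 134.13².
Subtracting the Site 1 equation from the Site 2 and Site 3 equations removes the quadratic terms:
-101.8 x − 352.6 y = 26345.72
-248.8 x − 98.8 y = -7553.29
Solving the 2×2 system: x ≈ 67.8, y ≈ -94.3 km.

(67.8, -94.3)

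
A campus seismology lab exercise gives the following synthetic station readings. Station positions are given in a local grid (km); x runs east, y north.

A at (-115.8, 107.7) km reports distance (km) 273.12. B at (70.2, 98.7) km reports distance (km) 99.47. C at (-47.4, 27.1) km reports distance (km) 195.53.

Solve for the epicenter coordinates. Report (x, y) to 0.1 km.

x ≈ 147.9 km, y ≈ 36.6 km

Circle about each station: (x + 115.8)² + (y − 107.7)² = 273.12²; (x − 70.2)² + (y − 98.7)² = 99.47²; (x + 47.4)² + (y − 27.1)² = 195.53².
Subtracting the A equation from the B and C equations removes the quadratic terms:
372.0 x − 18.0 y = 54361.05
136.8 x − 161.2 y = 14334.79
Solving the 2×2 system: x ≈ 147.9, y ≈ 36.6 km.
Check against A (with the unrounded x, y): √((x + 115.8)²+(y − 107.7)²) = 273.12 ≈ 273.12 km. ✓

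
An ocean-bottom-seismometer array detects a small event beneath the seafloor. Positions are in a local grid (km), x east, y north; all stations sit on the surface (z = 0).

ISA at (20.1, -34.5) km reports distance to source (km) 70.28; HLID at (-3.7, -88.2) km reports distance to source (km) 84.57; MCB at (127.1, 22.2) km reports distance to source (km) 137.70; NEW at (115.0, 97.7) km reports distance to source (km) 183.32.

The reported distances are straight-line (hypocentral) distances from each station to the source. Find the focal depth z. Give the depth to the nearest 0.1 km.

Each station gives a sphere (x−x_i)² + (y−y_i)² + z² = d_i² (stations at z=0).
Subtracting the ISA sphere from HLID and MCB: z² cancels, leaving linear equations in x and y:
-47.6 x − 107.4 y = 3985.86
214.0 x + 113.4 y = 1030.98
Solving: x ≈ 31.999, y ≈ -51.294 km (keep extra digits for the depth step; rounded: 32.0, -51.3).
Then from the ISA sphere: z² = 70.28² − (x − 20.1)² − (y + 34.5)² with x = 31.999, y = -51.294, so z ≈ 67.199 ≈ 67.2 km.

depth ≈ 67.2 km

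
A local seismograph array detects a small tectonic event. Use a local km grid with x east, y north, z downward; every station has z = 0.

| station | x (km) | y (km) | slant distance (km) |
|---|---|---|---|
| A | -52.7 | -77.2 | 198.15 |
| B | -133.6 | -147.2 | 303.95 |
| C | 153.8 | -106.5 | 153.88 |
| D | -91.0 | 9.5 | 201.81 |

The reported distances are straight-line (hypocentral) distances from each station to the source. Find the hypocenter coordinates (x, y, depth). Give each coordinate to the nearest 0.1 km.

Each station gives a sphere (x−x_i)² + (y−y_i)² + z² = d_i² (stations at z=0).
Subtracting the A sphere from B and C: z² cancels, leaving linear equations in x and y:
-161.8 x − 140.0 y = -22342.51
413.0 x − 58.6 y = 41843.93
Solving: x ≈ 106.497, y ≈ 36.509 km (keep extra digits for the depth step; rounded: 106.5, 36.5).
Then from the A sphere: z² = 198.15² − (x + 52.7)² − (y + 77.2)² with x = 106.497, y = 36.509, so z ≈ 31.464 ≈ 31.5 km.

x ≈ 106.5 km, y ≈ 36.5 km, depth ≈ 31.5 km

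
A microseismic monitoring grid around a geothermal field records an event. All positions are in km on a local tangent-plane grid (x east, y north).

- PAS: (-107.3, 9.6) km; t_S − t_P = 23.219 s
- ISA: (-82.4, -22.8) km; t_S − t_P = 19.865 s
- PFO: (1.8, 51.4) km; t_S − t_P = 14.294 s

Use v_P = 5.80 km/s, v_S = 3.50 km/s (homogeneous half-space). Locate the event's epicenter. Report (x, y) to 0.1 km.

Distance from S−P lag: d = Δt · v_P v_S / (v_P − v_S) = Δt · (5.80·3.50)/(5.80−3.50) ≈ 8.8261·Δt.
So d_PAS = 204.93, d_ISA = 175.33, d_PFO = 126.16 km.
Circle about each station: (x + 107.3)² + (y − 9.6)² = 204.93²; (x + 82.4)² + (y + 22.8)² = 175.33²; (x − 1.8)² + (y − 51.4)² = 126.16².
Subtracting the PAS equation from the ISA and PFO equations removes the quadratic terms:
49.8 x − 64.8 y = 6959.85
218.2 x + 83.6 y = 17119.71
Solving the 2×2 system: x ≈ 92.4, y ≈ -36.4 km.

92.4 km east, -36.4 km north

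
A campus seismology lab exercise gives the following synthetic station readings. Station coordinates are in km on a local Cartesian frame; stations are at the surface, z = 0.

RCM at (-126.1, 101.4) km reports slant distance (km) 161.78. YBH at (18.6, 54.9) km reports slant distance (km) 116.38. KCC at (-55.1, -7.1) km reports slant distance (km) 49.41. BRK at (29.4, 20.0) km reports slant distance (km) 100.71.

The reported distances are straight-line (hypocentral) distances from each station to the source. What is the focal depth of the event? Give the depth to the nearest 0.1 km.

Each station gives a sphere (x−x_i)² + (y−y_i)² + z² = d_i² (stations at z=0).
Subtracting the RCM sphere from YBH and KCC: z² cancels, leaving linear equations in x and y:
289.4 x − 93.0 y = -10194.74
142.0 x − 217.0 y = 634.67
Solving: x ≈ -45.798, y ≈ -32.894 km (keep extra digits for the depth step; rounded: -45.8, -32.9).
Then from the RCM sphere: z² = 161.78² − (x + 126.1)² − (y − 101.4)² with x = -45.798, y = -32.894, so z ≈ 41.103 ≈ 41.1 km.

41.1 km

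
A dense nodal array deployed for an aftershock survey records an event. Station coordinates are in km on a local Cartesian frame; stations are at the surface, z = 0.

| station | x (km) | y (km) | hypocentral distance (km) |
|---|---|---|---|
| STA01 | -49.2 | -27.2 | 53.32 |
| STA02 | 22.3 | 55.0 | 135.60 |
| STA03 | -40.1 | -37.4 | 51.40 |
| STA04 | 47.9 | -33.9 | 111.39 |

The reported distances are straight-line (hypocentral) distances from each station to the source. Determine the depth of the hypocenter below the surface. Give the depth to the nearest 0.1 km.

49.1 km

Each station gives a sphere (x−x_i)² + (y−y_i)² + z² = d_i² (stations at z=0).
Subtracting the STA01 sphere from STA02 and STA03: z² cancels, leaving linear equations in x and y:
143.0 x + 164.4 y = -15182.53
18.2 x − 20.4 y = 47.35
Solving: x ≈ -51.096, y ≈ -47.907 km (keep extra digits for the depth step; rounded: -51.1, -47.9).
Then from the STA01 sphere: z² = 53.32² − (x + 49.2)² − (y + 27.2)² with x = -51.096, y = -47.907, so z ≈ 49.098 ≈ 49.1 km.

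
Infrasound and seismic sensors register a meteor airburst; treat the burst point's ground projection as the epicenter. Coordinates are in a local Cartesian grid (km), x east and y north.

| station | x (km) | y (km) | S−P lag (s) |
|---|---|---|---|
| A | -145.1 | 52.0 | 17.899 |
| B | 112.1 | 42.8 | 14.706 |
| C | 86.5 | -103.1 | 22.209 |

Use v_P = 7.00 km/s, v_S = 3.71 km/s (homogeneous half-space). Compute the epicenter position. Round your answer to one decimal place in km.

x ≈ -3.9 km, y ≈ 47.1 km

Distance from S−P lag: d = Δt · v_P v_S / (v_P − v_S) = Δt · (7.00·3.71)/(7.00−3.71) ≈ 7.8936·Δt.
So d_A = 141.29, d_B = 116.08, d_C = 175.31 km.
Circle about each station: (x + 145.1)² + (y − 52.0)² = 141.29²; (x − 112.1)² + (y − 42.8)² = 116.08²; (x − 86.5)² + (y + 103.1)² = 175.31².
Subtracting pairs of circle equations eliminates x²+y² and gives linear equations (the radical axes):
514.4 x − 18.4 y = -2871.46
463.2 x − 310.2 y = -16416.88
Solving the 2×2 system: x ≈ -3.9, y ≈ 47.1 km.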